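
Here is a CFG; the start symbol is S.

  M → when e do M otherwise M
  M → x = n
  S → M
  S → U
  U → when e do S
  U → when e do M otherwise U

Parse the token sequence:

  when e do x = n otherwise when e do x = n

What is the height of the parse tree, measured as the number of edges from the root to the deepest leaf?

5

[S [U when e do [M x = n] otherwise [U when e do [S [M x = n]]]]]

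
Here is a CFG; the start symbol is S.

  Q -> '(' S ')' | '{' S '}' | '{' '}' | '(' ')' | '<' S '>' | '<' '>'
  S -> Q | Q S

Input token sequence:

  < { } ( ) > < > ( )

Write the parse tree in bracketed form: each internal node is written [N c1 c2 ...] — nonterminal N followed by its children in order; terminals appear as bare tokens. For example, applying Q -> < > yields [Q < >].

[S [Q < [S [Q { }] [S [Q ( )]]] >] [S [Q < >] [S [Q ( )]]]]

S
Q S
< S > S
< Q S > S
< { } S > S
< { } Q > S
< { } ( ) > S
< { } ( ) > Q S
< { } ( ) > < > S
< { } ( ) > < > Q
< { } ( ) > < > ( )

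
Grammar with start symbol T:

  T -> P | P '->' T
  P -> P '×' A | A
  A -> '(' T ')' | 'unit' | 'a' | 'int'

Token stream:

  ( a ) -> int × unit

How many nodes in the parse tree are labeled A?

4

[T [P [A ( [T [P [A a]]] )]] -> [T [P [P [A int]] × [A unit]]]]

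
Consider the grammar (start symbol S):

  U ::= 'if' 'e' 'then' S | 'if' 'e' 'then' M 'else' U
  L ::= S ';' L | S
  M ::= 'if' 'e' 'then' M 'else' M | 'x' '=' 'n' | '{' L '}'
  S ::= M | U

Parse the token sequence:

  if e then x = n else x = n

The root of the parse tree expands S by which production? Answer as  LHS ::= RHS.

[S [M if e then [M x = n] else [M x = n]]]

S ::= M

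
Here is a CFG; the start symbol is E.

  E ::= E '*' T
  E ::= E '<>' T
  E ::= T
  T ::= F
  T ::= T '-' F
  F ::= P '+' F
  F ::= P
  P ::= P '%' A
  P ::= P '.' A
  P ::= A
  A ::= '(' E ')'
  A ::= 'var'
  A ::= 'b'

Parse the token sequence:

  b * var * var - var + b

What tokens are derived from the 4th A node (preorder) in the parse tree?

var

[E [E [E [T [F [P [A b]]]]] * [T [F [P [A var]]]]] * [T [T [F [P [A var]]]] - [F [P [A var]] + [F [P [A b]]]]]]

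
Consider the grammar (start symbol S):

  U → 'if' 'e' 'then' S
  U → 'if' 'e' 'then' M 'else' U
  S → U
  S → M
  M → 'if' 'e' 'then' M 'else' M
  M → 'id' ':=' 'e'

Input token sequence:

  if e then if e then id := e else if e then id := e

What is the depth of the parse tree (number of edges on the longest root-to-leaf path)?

[S [U if e then [S [U if e then [M id := e] else [U if e then [S [M id := e]]]]]]]

7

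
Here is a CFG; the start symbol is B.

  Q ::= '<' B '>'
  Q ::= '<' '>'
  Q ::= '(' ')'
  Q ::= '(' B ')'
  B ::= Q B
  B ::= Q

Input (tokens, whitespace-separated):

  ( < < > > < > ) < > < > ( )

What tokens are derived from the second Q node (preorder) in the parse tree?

< < > >

[B [Q ( [B [Q < [B [Q < >]] >] [B [Q < >]]] )] [B [Q < >] [B [Q < >] [B [Q ( )]]]]]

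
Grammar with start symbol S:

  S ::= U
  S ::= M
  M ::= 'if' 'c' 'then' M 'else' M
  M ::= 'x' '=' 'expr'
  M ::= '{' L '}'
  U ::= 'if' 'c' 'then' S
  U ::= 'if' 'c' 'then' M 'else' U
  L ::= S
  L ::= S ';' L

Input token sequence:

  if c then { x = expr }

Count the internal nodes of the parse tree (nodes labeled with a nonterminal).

[S [U if c then [S [M { [L [S [M x = expr]]] }]]]]

7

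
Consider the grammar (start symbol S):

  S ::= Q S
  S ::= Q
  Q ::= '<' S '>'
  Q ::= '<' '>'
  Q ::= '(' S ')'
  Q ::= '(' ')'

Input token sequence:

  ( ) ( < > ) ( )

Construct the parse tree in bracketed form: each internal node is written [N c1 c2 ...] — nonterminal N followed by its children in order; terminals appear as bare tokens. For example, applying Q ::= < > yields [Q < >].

S
Q S
( ) S
( ) Q S
( ) ( S ) S
( ) ( Q ) S
( ) ( < > ) S
( ) ( < > ) Q
( ) ( < > ) ( )

[S [Q ( )] [S [Q ( [S [Q < >]] )] [S [Q ( )]]]]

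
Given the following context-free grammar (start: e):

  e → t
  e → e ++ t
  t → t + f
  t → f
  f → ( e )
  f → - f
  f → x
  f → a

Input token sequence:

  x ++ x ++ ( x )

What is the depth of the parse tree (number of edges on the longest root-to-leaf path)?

6

[e [e [e [t [f x]]] ++ [t [f x]]] ++ [t [f ( [e [t [f x]]] )]]]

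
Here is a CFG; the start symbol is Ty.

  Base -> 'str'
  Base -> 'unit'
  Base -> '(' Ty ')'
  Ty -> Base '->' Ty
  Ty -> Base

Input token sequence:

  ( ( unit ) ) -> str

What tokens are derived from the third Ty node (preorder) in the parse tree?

unit

[Ty [Base ( [Ty [Base ( [Ty [Base unit]] )]] )] -> [Ty [Base str]]]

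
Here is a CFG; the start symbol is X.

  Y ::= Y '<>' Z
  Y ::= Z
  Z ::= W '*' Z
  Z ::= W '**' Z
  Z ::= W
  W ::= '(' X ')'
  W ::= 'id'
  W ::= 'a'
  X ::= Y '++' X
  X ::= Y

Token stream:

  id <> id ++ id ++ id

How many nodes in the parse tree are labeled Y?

[X [Y [Y [Z [W id]]] <> [Z [W id]]] ++ [X [Y [Z [W id]]] ++ [X [Y [Z [W id]]]]]]

4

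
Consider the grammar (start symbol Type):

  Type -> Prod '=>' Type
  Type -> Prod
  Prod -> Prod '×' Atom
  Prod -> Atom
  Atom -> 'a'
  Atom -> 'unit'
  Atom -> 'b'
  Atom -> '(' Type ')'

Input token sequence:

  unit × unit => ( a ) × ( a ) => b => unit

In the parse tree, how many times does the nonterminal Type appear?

[Type [Prod [Prod [Atom unit]] × [Atom unit]] => [Type [Prod [Prod [Atom ( [Type [Prod [Atom a]]] )]] × [Atom ( [Type [Prod [Atom a]]] )]] => [Type [Prod [Atom b]] => [Type [Prod [Atom unit]]]]]]

6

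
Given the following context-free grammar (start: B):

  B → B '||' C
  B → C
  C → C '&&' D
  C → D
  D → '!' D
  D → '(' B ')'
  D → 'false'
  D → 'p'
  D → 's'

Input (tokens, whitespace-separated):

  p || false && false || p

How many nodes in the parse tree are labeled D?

4

[B [B [B [C [D p]]] || [C [C [D false]] && [D false]]] || [C [D p]]]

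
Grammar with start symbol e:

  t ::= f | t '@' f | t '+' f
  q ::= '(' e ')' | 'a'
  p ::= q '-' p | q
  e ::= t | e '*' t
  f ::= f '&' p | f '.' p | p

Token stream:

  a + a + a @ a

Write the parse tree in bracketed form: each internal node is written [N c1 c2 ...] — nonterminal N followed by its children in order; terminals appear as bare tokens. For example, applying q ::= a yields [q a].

e
t
t @ f
t + f @ f
t + f + f @ f
f + f + f @ f
p + f + f @ f
q + f + f @ f
a + f + f @ f
a + p + f @ f
a + q + f @ f
a + a + f @ f
a + a + p @ f
a + a + q @ f
a + a + a @ f
a + a + a @ p
a + a + a @ q
a + a + a @ a

[e [t [t [t [t [f [p [q a]]]] + [f [p [q a]]]] + [f [p [q a]]]] @ [f [p [q a]]]]]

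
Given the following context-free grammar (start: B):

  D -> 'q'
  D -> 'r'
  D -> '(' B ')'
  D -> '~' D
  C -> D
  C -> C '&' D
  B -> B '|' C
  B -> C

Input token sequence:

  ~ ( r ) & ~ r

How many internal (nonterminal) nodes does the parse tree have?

10

[B [C [C [D ~ [D ( [B [C [D r]]] )]]] & [D ~ [D r]]]]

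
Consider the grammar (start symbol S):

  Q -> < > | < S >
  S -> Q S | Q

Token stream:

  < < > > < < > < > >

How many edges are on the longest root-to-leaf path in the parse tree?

[S [Q < [S [Q < >]] >] [S [Q < [S [Q < >] [S [Q < >]]] >]]]

6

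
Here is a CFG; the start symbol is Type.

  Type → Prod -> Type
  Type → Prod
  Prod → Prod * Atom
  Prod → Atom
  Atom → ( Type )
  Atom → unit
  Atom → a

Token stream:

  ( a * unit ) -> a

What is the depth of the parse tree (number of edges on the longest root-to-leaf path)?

7

[Type [Prod [Atom ( [Type [Prod [Prod [Atom a]] * [Atom unit]]] )]] -> [Type [Prod [Atom a]]]]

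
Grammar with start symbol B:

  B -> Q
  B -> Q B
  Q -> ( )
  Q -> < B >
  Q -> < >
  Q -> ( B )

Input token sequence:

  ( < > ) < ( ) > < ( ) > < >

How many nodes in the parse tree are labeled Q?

[B [Q ( [B [Q < >]] )] [B [Q < [B [Q ( )]] >] [B [Q < [B [Q ( )]] >] [B [Q < >]]]]]

7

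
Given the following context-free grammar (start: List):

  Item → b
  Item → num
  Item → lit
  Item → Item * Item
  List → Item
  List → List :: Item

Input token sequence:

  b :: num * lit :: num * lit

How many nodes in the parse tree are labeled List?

[List [List [List [Item b]] :: [Item [Item num] * [Item lit]]] :: [Item [Item num] * [Item lit]]]

3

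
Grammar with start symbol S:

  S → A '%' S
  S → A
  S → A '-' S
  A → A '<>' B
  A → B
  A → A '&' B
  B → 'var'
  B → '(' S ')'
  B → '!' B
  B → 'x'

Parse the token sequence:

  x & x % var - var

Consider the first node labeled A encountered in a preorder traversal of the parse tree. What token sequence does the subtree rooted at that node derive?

x & x

[S [A [A [B x]] & [B x]] % [S [A [B var]] - [S [A [B var]]]]]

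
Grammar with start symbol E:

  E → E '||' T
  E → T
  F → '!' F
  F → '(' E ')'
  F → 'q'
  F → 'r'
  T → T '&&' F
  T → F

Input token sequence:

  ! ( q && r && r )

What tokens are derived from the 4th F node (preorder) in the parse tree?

r

[E [T [F ! [F ( [E [T [T [T [F q]] && [F r]] && [F r]]] )]]]]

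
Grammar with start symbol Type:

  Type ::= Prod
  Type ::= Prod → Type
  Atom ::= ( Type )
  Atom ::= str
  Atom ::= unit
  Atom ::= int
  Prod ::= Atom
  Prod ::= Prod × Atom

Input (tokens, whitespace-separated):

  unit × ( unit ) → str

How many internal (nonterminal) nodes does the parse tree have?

[Type [Prod [Prod [Atom unit]] × [Atom ( [Type [Prod [Atom unit]]] )]] → [Type [Prod [Atom str]]]]

11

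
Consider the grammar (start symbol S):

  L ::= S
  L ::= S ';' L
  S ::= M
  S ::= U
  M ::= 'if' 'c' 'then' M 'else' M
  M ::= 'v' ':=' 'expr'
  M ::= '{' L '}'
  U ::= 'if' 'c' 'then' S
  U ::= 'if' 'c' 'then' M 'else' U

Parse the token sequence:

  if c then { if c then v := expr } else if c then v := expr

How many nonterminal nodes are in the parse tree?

[S [U if c then [M { [L [S [U if c then [S [M v := expr]]]]] }] else [U if c then [S [M v := expr]]]]]

11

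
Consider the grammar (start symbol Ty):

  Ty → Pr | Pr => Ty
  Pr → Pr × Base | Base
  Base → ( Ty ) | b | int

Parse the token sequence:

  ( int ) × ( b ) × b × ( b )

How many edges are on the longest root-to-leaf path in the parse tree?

9

[Ty [Pr [Pr [Pr [Pr [Base ( [Ty [Pr [Base int]]] )]] × [Base ( [Ty [Pr [Base b]]] )]] × [Base b]] × [Base ( [Ty [Pr [Base b]]] )]]]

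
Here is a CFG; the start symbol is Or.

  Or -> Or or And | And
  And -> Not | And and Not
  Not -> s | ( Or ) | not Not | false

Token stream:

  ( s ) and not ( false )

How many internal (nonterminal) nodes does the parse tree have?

[Or [And [And [Not ( [Or [And [Not s]]] )]] and [Not not [Not ( [Or [And [Not false]]] )]]]]

12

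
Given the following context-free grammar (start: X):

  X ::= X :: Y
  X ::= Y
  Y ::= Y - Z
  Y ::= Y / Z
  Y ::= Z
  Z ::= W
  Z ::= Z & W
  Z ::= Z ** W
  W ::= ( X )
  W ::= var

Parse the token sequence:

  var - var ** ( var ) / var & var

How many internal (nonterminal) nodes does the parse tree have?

[X [Y [Y [Y [Z [W var]]] - [Z [Z [W var]] ** [W ( [X [Y [Z [W var]]]] )]]] / [Z [Z [W var]] & [W var]]]]

18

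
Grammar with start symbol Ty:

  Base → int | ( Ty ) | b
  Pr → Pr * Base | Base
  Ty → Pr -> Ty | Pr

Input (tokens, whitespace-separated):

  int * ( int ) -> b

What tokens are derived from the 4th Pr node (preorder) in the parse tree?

b

[Ty [Pr [Pr [Base int]] * [Base ( [Ty [Pr [Base int]]] )]] -> [Ty [Pr [Base b]]]]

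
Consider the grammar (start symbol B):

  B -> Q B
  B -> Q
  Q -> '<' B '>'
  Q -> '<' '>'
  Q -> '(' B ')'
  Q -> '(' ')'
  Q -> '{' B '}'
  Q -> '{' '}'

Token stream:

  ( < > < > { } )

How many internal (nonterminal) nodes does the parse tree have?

[B [Q ( [B [Q < >] [B [Q < >] [B [Q { }]]]] )]]

8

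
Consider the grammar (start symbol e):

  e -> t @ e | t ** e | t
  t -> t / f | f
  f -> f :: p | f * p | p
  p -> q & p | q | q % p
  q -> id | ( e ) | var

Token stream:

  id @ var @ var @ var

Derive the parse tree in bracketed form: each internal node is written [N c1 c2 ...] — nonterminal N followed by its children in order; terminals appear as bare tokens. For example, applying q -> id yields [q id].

e
t @ e
f @ e
p @ e
q @ e
id @ e
id @ t @ e
id @ f @ e
id @ p @ e
id @ q @ e
id @ var @ e
id @ var @ t @ e
id @ var @ f @ e
id @ var @ p @ e
id @ var @ q @ e
id @ var @ var @ e
id @ var @ var @ t
id @ var @ var @ f
id @ var @ var @ p
id @ var @ var @ q
id @ var @ var @ var

[e [t [f [p [q id]]]] @ [e [t [f [p [q var]]]] @ [e [t [f [p [q var]]]] @ [e [t [f [p [q var]]]]]]]]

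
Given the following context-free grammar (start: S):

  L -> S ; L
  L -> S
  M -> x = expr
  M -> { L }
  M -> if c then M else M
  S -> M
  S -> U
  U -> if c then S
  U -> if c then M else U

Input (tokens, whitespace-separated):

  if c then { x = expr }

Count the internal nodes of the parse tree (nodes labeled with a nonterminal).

[S [U if c then [S [M { [L [S [M x = expr]]] }]]]]

7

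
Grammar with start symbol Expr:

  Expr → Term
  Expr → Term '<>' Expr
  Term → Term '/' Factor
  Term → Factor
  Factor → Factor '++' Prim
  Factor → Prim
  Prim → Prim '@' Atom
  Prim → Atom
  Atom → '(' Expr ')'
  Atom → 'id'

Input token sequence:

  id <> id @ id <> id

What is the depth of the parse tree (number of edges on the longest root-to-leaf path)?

[Expr [Term [Factor [Prim [Atom id]]]] <> [Expr [Term [Factor [Prim [Prim [Atom id]] @ [Atom id]]]] <> [Expr [Term [Factor [Prim [Atom id]]]]]]]

7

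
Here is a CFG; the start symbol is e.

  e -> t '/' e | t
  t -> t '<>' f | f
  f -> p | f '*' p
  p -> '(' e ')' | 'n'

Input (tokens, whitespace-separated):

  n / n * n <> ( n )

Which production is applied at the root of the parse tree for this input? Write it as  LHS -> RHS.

e -> t '/' e

[e [t [f [p n]]] / [e [t [t [f [f [p n]] * [p n]]] <> [f [p ( [e [t [f [p n]]]] )]]]]]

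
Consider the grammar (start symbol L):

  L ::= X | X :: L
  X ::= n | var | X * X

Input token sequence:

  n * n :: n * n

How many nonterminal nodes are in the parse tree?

[L [X [X n] * [X n]] :: [L [X [X n] * [X n]]]]

8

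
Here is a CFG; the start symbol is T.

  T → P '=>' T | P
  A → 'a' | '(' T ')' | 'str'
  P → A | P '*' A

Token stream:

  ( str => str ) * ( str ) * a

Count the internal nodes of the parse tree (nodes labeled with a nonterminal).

16

[T [P [P [P [A ( [T [P [A str]] => [T [P [A str]]]] )]] * [A ( [T [P [A str]]] )]] * [A a]]]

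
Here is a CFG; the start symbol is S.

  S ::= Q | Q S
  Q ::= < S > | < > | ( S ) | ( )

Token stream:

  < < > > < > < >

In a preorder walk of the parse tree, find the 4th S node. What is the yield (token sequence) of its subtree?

[S [Q < [S [Q < >]] >] [S [Q < >] [S [Q < >]]]]

< >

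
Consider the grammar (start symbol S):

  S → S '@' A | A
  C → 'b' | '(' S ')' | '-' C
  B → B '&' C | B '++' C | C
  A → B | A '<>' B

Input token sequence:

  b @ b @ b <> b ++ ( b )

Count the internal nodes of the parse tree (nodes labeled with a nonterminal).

21

[S [S [S [A [B [C b]]]] @ [A [B [C b]]]] @ [A [A [B [C b]]] <> [B [B [C b]] ++ [C ( [S [A [B [C b]]]] )]]]]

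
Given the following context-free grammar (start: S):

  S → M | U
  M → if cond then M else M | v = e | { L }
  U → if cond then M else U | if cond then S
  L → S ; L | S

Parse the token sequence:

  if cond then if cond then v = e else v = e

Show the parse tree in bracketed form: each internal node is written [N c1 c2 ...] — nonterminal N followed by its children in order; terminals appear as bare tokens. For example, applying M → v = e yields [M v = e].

S
U
if cond then S
if cond then M
if cond then if cond then M else M
if cond then if cond then v = e else M
if cond then if cond then v = e else v = e

[S [U if cond then [S [M if cond then [M v = e] else [M v = e]]]]]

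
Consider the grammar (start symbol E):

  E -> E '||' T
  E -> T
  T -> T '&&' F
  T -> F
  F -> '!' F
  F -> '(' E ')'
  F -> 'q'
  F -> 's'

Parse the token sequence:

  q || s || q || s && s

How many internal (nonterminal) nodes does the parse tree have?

[E [E [E [E [T [F q]]] || [T [F s]]] || [T [F q]]] || [T [T [F s]] && [F s]]]

14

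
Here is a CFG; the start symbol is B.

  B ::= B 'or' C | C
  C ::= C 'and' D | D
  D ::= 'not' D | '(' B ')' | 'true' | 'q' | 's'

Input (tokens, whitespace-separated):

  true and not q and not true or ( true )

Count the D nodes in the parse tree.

[B [B [C [C [C [D true]] and [D not [D q]]] and [D not [D true]]]] or [C [D ( [B [C [D true]]] )]]]

7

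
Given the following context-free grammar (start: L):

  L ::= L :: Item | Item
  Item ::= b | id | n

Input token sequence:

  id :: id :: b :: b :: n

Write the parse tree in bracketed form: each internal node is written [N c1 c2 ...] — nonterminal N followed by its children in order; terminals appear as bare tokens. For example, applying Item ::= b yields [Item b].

[L [L [L [L [L [Item id]] :: [Item id]] :: [Item b]] :: [Item b]] :: [Item n]]

L
L :: Item
L :: Item :: Item
L :: Item :: Item :: Item
L :: Item :: Item :: Item :: Item
Item :: Item :: Item :: Item :: Item
id :: Item :: Item :: Item :: Item
id :: id :: Item :: Item :: Item
id :: id :: b :: Item :: Item
id :: id :: b :: b :: Item
id :: id :: b :: b :: n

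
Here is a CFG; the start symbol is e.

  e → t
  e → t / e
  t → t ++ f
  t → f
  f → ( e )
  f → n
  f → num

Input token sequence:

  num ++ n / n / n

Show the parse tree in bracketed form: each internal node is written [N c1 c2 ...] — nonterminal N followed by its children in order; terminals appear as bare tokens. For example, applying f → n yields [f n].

e
t / e
t ++ f / e
f ++ f / e
num ++ f / e
num ++ n / e
num ++ n / t / e
num ++ n / f / e
num ++ n / n / e
num ++ n / n / t
num ++ n / n / f
num ++ n / n / n

[e [t [t [f num]] ++ [f n]] / [e [t [f n]] / [e [t [f n]]]]]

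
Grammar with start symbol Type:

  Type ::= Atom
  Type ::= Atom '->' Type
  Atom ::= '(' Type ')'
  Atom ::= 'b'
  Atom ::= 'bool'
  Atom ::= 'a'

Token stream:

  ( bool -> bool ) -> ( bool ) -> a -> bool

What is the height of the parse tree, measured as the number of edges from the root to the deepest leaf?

5

[Type [Atom ( [Type [Atom bool] -> [Type [Atom bool]]] )] -> [Type [Atom ( [Type [Atom bool]] )] -> [Type [Atom a] -> [Type [Atom bool]]]]]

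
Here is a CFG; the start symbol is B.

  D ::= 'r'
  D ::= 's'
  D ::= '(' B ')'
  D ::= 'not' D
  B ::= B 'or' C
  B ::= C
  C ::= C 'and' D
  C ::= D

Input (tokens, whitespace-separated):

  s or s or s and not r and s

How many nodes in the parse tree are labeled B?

3

[B [B [B [C [D s]]] or [C [D s]]] or [C [C [C [D s]] and [D not [D r]]] and [D s]]]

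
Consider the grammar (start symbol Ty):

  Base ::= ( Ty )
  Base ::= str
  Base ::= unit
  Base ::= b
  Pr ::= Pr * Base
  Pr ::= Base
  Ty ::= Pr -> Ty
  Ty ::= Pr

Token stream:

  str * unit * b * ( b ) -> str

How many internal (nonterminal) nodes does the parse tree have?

[Ty [Pr [Pr [Pr [Pr [Base str]] * [Base unit]] * [Base b]] * [Base ( [Ty [Pr [Base b]]] )]] -> [Ty [Pr [Base str]]]]

15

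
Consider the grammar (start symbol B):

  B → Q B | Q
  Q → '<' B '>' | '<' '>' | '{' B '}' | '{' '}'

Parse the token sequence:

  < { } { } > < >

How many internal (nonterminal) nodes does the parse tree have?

[B [Q < [B [Q { }] [B [Q { }]]] >] [B [Q < >]]]

8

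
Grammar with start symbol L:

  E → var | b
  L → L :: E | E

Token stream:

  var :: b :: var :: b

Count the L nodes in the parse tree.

[L [L [L [L [E var]] :: [E b]] :: [E var]] :: [E b]]

4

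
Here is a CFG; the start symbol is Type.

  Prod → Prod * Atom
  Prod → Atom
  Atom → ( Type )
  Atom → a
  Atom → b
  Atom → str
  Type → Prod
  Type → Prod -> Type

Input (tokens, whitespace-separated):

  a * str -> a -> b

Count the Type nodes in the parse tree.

[Type [Prod [Prod [Atom a]] * [Atom str]] -> [Type [Prod [Atom a]] -> [Type [Prod [Atom b]]]]]

3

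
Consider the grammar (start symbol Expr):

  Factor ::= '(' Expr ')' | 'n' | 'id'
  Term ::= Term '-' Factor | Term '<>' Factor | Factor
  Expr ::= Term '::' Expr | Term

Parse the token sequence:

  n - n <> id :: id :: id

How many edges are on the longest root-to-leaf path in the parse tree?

5

[Expr [Term [Term [Term [Factor n]] - [Factor n]] <> [Factor id]] :: [Expr [Term [Factor id]] :: [Expr [Term [Factor id]]]]]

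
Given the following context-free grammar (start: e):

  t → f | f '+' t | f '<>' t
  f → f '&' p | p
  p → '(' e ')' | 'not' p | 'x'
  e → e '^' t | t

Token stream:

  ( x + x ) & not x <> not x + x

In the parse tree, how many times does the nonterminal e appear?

[e [t [f [f [p ( [e [t [f [p x]] + [t [f [p x]]]]] )]] & [p not [p x]]] <> [t [f [p not [p x]]] + [t [f [p x]]]]]]

2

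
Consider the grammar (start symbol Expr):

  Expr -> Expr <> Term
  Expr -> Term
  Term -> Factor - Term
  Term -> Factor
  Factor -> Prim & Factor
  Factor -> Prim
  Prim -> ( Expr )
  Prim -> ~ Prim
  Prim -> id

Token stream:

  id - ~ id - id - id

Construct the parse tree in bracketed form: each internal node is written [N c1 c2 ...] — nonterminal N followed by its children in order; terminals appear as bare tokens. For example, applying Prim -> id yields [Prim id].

Expr
Term
Factor - Term
Prim - Term
id - Term
id - Factor - Term
id - Prim - Term
id - ~ Prim - Term
id - ~ id - Term
id - ~ id - Factor - Term
id - ~ id - Prim - Term
id - ~ id - id - Term
id - ~ id - id - Factor
id - ~ id - id - Prim
id - ~ id - id - id

[Expr [Term [Factor [Prim id]] - [Term [Factor [Prim ~ [Prim id]]] - [Term [Factor [Prim id]] - [Term [Factor [Prim id]]]]]]]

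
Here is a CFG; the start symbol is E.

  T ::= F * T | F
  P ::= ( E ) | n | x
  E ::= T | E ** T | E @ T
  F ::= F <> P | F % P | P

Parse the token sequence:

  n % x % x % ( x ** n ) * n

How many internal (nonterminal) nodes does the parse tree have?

[E [T [F [F [F [F [P n]] % [P x]] % [P x]] % [P ( [E [E [T [F [P x]]]] ** [T [F [P n]]]] )]] * [T [F [P n]]]]]

21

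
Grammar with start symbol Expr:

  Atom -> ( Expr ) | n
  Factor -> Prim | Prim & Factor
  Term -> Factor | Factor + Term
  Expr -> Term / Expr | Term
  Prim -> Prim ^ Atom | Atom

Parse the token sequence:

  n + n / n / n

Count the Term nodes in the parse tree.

4

[Expr [Term [Factor [Prim [Atom n]]] + [Term [Factor [Prim [Atom n]]]]] / [Expr [Term [Factor [Prim [Atom n]]]] / [Expr [Term [Factor [Prim [Atom n]]]]]]]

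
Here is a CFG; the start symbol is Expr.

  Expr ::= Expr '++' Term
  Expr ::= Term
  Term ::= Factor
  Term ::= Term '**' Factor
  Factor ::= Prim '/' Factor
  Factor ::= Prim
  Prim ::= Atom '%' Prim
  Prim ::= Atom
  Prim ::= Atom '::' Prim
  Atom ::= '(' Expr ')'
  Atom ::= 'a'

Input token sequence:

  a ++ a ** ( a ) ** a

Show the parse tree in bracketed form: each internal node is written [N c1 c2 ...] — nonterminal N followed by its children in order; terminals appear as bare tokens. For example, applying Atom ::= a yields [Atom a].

[Expr [Expr [Term [Factor [Prim [Atom a]]]]] ++ [Term [Term [Term [Factor [Prim [Atom a]]]] ** [Factor [Prim [Atom ( [Expr [Term [Factor [Prim [Atom a]]]]] )]]]] ** [Factor [Prim [Atom a]]]]]

Expr
Expr ++ Term
Term ++ Term
Factor ++ Term
Prim ++ Term
Atom ++ Term
a ++ Term
a ++ Term ** Factor
a ++ Term ** Factor ** Factor
a ++ Factor ** Factor ** Factor
a ++ Prim ** Factor ** Factor
a ++ Atom ** Factor ** Factor
a ++ a ** Factor ** Factor
a ++ a ** Prim ** Factor
a ++ a ** Atom ** Factor
a ++ a ** ( Expr ) ** Factor
a ++ a ** ( Term ) ** Factor
a ++ a ** ( Factor ) ** Factor
a ++ a ** ( Prim ) ** Factor
a ++ a ** ( Atom ) ** Factor
a ++ a ** ( a ) ** Factor
a ++ a ** ( a ) ** Prim
a ++ a ** ( a ) ** Atom
a ++ a ** ( a ) ** a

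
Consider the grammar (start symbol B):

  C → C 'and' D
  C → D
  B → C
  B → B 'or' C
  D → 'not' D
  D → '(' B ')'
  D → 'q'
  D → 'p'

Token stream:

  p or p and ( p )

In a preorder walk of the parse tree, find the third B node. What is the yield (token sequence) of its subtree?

[B [B [C [D p]]] or [C [C [D p]] and [D ( [B [C [D p]]] )]]]

p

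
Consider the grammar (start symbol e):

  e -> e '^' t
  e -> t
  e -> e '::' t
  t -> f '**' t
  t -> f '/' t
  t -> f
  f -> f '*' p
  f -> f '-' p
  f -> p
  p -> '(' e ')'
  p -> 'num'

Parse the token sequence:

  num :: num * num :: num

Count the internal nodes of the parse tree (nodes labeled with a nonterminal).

[e [e [e [t [f [p num]]]] :: [t [f [f [p num]] * [p num]]]] :: [t [f [p num]]]]

14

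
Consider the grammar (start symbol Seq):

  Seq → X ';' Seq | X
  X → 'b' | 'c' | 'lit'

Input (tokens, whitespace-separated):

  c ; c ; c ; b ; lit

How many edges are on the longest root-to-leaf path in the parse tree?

[Seq [X c] ; [Seq [X c] ; [Seq [X c] ; [Seq [X b] ; [Seq [X lit]]]]]]

6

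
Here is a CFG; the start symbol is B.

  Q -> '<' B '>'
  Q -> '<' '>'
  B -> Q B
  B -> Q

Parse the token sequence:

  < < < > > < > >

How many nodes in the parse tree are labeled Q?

[B [Q < [B [Q < [B [Q < >]] >] [B [Q < >]]] >]]

4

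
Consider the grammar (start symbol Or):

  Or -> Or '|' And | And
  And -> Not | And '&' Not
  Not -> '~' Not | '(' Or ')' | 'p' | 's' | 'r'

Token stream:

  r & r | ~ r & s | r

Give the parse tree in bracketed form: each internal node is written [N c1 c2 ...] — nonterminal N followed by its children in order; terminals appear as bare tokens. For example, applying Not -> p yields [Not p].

[Or [Or [Or [And [And [Not r]] & [Not r]]] | [And [And [Not ~ [Not r]]] & [Not s]]] | [And [Not r]]]

Or
Or | And
Or | And | And
And | And | And
And & Not | And | And
Not & Not | And | And
r & Not | And | And
r & r | And | And
r & r | And & Not | And
r & r | Not & Not | And
r & r | ~ Not & Not | And
r & r | ~ r & Not | And
r & r | ~ r & s | And
r & r | ~ r & s | Not
r & r | ~ r & s | r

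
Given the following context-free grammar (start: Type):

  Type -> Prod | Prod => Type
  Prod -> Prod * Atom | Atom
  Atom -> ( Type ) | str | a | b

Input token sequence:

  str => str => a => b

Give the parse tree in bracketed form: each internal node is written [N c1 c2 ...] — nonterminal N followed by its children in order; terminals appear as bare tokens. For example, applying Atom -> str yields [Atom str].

Type
Prod => Type
Atom => Type
str => Type
str => Prod => Type
str => Atom => Type
str => str => Type
str => str => Prod => Type
str => str => Atom => Type
str => str => a => Type
str => str => a => Prod
str => str => a => Atom
str => str => a => b

[Type [Prod [Atom str]] => [Type [Prod [Atom str]] => [Type [Prod [Atom a]] => [Type [Prod [Atom b]]]]]]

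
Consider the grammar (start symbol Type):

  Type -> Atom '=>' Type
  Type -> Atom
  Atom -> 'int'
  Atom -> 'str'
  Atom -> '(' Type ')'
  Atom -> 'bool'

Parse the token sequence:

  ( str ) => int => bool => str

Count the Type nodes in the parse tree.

5

[Type [Atom ( [Type [Atom str]] )] => [Type [Atom int] => [Type [Atom bool] => [Type [Atom str]]]]]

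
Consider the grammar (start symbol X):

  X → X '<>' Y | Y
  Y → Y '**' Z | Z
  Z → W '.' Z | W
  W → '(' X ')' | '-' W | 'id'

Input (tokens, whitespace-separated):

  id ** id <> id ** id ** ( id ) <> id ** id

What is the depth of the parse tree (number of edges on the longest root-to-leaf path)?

9

[X [X [X [Y [Y [Z [W id]]] ** [Z [W id]]]] <> [Y [Y [Y [Z [W id]]] ** [Z [W id]]] ** [Z [W ( [X [Y [Z [W id]]]] )]]]] <> [Y [Y [Z [W id]]] ** [Z [W id]]]]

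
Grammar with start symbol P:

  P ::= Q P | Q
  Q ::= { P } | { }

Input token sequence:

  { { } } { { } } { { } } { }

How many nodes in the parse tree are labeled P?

7

[P [Q { [P [Q { }]] }] [P [Q { [P [Q { }]] }] [P [Q { [P [Q { }]] }] [P [Q { }]]]]]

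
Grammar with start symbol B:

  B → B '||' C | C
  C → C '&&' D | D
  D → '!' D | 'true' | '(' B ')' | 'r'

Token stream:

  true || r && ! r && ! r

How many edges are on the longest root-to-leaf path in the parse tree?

5

[B [B [C [D true]]] || [C [C [C [D r]] && [D ! [D r]]] && [D ! [D r]]]]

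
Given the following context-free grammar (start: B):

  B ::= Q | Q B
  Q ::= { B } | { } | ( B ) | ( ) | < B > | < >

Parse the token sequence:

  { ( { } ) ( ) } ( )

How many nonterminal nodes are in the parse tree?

10

[B [Q { [B [Q ( [B [Q { }]] )] [B [Q ( )]]] }] [B [Q ( )]]]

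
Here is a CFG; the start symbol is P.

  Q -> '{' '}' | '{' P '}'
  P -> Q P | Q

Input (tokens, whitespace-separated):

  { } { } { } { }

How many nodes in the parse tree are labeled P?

4

[P [Q { }] [P [Q { }] [P [Q { }] [P [Q { }]]]]]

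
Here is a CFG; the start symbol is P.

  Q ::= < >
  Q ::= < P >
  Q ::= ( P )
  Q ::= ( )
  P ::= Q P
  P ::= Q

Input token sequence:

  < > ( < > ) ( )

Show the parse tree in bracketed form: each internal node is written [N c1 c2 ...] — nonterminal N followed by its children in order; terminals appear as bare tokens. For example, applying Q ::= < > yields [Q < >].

[P [Q < >] [P [Q ( [P [Q < >]] )] [P [Q ( )]]]]

P
Q P
< > P
< > Q P
< > ( P ) P
< > ( Q ) P
< > ( < > ) P
< > ( < > ) Q
< > ( < > ) ( )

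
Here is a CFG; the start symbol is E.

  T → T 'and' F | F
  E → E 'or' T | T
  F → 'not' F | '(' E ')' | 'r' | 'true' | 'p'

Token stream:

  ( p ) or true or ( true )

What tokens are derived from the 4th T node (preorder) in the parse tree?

[E [E [E [T [F ( [E [T [F p]]] )]]] or [T [F true]]] or [T [F ( [E [T [F true]]] )]]]

( true )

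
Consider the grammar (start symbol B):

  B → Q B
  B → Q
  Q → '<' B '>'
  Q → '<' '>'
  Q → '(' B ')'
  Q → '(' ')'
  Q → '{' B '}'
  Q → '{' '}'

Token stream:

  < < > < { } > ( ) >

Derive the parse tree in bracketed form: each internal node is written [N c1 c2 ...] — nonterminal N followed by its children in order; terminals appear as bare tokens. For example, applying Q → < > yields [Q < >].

B
Q
< B >
< Q B >
< < > B >
< < > Q B >
< < > < B > B >
< < > < Q > B >
< < > < { } > B >
< < > < { } > Q >
< < > < { } > ( ) >

[B [Q < [B [Q < >] [B [Q < [B [Q { }]] >] [B [Q ( )]]]] >]]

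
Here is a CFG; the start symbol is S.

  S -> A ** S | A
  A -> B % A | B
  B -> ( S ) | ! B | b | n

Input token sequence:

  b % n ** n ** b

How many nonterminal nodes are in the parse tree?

11

[S [A [B b] % [A [B n]]] ** [S [A [B n]] ** [S [A [B b]]]]]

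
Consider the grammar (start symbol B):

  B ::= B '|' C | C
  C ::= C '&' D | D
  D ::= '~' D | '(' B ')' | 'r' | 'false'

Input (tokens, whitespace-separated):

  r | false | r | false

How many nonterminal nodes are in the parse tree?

12

[B [B [B [B [C [D r]]] | [C [D false]]] | [C [D r]]] | [C [D false]]]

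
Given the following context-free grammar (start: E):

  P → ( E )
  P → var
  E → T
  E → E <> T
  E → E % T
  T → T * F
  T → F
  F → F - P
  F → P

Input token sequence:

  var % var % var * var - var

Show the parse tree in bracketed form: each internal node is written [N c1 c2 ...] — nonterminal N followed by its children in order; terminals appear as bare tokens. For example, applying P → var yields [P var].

[E [E [E [T [F [P var]]]] % [T [F [P var]]]] % [T [T [F [P var]]] * [F [F [P var]] - [P var]]]]

E
E % T
E % T % T
T % T % T
F % T % T
P % T % T
var % T % T
var % F % T
var % P % T
var % var % T
var % var % T * F
var % var % F * F
var % var % P * F
var % var % var * F
var % var % var * F - P
var % var % var * P - P
var % var % var * var - P
var % var % var * var - var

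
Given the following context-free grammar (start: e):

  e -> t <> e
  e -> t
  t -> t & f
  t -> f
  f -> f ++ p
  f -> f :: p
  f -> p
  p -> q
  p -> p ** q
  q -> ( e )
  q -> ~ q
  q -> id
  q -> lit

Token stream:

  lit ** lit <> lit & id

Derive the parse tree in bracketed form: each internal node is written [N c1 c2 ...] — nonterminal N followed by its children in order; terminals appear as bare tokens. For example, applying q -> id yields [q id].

[e [t [f [p [p [q lit]] ** [q lit]]]] <> [e [t [t [f [p [q lit]]]] & [f [p [q id]]]]]]

e
t <> e
f <> e
p <> e
p ** q <> e
q ** q <> e
lit ** q <> e
lit ** lit <> e
lit ** lit <> t
lit ** lit <> t & f
lit ** lit <> f & f
lit ** lit <> p & f
lit ** lit <> q & f
lit ** lit <> lit & f
lit ** lit <> lit & p
lit ** lit <> lit & q
lit ** lit <> lit & id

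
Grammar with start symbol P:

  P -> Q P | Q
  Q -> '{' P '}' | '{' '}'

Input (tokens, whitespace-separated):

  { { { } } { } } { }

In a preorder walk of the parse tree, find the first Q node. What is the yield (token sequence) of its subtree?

{ { { } } { } }

[P [Q { [P [Q { [P [Q { }]] }] [P [Q { }]]] }] [P [Q { }]]]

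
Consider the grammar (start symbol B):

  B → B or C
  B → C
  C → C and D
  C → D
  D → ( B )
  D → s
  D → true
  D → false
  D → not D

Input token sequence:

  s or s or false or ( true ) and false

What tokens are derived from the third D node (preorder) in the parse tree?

[B [B [B [B [C [D s]]] or [C [D s]]] or [C [D false]]] or [C [C [D ( [B [C [D true]]] )]] and [D false]]]

false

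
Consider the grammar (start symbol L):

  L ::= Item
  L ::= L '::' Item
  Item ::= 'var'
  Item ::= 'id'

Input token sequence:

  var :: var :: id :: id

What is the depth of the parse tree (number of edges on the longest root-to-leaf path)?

5

[L [L [L [L [Item var]] :: [Item var]] :: [Item id]] :: [Item id]]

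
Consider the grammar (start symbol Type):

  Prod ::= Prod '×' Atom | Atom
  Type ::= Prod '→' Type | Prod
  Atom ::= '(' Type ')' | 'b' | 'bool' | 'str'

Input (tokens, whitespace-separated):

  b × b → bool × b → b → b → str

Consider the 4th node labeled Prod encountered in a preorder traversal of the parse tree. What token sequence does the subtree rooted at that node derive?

bool

[Type [Prod [Prod [Atom b]] × [Atom b]] → [Type [Prod [Prod [Atom bool]] × [Atom b]] → [Type [Prod [Atom b]] → [Type [Prod [Atom b]] → [Type [Prod [Atom str]]]]]]]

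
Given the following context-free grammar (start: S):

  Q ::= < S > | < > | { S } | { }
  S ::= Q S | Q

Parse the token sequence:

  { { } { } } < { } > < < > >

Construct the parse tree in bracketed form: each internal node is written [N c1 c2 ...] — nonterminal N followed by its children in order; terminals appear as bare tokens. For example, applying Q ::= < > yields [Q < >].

[S [Q { [S [Q { }] [S [Q { }]]] }] [S [Q < [S [Q { }]] >] [S [Q < [S [Q < >]] >]]]]

S
Q S
{ S } S
{ Q S } S
{ { } S } S
{ { } Q } S
{ { } { } } S
{ { } { } } Q S
{ { } { } } < S > S
{ { } { } } < Q > S
{ { } { } } < { } > S
{ { } { } } < { } > Q
{ { } { } } < { } > < S >
{ { } { } } < { } > < Q >
{ { } { } } < { } > < < > >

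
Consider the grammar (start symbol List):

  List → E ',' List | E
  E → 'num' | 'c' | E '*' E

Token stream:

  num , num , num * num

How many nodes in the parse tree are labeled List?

3

[List [E num] , [List [E num] , [List [E [E num] * [E num]]]]]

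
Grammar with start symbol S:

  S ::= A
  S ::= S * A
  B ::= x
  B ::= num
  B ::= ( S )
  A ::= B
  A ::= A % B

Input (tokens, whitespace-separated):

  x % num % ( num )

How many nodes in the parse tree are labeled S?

[S [A [A [A [B x]] % [B num]] % [B ( [S [A [B num]]] )]]]

2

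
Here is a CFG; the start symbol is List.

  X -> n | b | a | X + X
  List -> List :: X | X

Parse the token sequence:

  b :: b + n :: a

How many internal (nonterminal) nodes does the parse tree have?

[List [List [List [X b]] :: [X [X b] + [X n]]] :: [X a]]

8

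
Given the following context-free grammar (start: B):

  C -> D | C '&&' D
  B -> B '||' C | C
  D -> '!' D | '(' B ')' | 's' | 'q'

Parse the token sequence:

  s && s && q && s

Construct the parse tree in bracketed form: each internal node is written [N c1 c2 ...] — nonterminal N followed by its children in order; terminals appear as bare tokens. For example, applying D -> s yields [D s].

B
C
C && D
C && D && D
C && D && D && D
D && D && D && D
s && D && D && D
s && s && D && D
s && s && q && D
s && s && q && s

[B [C [C [C [C [D s]] && [D s]] && [D q]] && [D s]]]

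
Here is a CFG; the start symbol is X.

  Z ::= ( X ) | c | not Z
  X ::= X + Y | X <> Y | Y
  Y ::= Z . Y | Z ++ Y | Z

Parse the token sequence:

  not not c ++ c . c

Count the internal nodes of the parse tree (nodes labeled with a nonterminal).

9

[X [Y [Z not [Z not [Z c]]] ++ [Y [Z c] . [Y [Z c]]]]]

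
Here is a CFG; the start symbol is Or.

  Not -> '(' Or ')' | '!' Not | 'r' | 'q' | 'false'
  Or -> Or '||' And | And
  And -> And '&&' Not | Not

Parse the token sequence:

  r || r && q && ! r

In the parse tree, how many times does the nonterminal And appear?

4

[Or [Or [And [Not r]]] || [And [And [And [Not r]] && [Not q]] && [Not ! [Not r]]]]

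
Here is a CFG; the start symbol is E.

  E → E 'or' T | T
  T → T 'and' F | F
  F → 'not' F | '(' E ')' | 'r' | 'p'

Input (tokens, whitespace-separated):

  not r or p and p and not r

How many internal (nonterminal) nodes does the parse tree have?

[E [E [T [F not [F r]]]] or [T [T [T [F p]] and [F p]] and [F not [F r]]]]

12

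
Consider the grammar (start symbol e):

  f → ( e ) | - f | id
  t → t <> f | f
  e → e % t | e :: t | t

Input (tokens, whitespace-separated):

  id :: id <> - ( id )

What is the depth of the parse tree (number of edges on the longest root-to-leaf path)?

[e [e [t [f id]]] :: [t [t [f id]] <> [f - [f ( [e [t [f id]]] )]]]]

7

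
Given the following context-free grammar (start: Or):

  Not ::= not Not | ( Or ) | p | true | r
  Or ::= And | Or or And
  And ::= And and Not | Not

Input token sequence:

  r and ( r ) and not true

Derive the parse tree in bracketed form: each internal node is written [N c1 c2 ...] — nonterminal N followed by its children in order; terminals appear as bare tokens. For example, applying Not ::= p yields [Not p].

Or
And
And and Not
And and Not and Not
Not and Not and Not
r and Not and Not
r and ( Or ) and Not
r and ( And ) and Not
r and ( Not ) and Not
r and ( r ) and Not
r and ( r ) and not Not
r and ( r ) and not true

[Or [And [And [And [Not r]] and [Not ( [Or [And [Not r]]] )]] and [Not not [Not true]]]]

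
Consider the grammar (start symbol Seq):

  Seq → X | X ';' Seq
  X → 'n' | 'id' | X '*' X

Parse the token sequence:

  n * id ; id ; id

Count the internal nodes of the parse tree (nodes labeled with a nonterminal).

8

[Seq [X [X n] * [X id]] ; [Seq [X id] ; [Seq [X id]]]]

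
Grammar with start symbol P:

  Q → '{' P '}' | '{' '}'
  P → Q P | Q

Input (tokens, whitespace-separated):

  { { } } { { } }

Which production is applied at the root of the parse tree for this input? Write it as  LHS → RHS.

[P [Q { [P [Q { }]] }] [P [Q { [P [Q { }]] }]]]

P → Q P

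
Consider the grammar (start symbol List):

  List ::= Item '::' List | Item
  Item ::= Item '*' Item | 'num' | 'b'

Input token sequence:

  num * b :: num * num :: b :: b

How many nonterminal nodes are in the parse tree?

12

[List [Item [Item num] * [Item b]] :: [List [Item [Item num] * [Item num]] :: [List [Item b] :: [List [Item b]]]]]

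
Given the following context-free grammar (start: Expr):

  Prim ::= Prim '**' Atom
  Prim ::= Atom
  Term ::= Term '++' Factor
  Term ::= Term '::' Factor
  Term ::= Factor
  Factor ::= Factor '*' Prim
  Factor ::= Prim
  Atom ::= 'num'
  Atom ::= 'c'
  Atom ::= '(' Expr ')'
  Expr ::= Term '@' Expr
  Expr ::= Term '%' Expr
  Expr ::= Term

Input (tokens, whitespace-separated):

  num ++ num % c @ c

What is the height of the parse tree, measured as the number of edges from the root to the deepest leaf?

7

[Expr [Term [Term [Factor [Prim [Atom num]]]] ++ [Factor [Prim [Atom num]]]] % [Expr [Term [Factor [Prim [Atom c]]]] @ [Expr [Term [Factor [Prim [Atom c]]]]]]]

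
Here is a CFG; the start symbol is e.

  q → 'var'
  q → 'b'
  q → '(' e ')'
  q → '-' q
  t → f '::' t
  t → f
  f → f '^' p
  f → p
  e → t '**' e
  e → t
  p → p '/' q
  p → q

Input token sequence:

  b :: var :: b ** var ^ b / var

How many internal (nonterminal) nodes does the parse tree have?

[e [t [f [p [q b]]] :: [t [f [p [q var]]] :: [t [f [p [q b]]]]]] ** [e [t [f [f [p [q var]]] ^ [p [p [q b]] / [q var]]]]]]

23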